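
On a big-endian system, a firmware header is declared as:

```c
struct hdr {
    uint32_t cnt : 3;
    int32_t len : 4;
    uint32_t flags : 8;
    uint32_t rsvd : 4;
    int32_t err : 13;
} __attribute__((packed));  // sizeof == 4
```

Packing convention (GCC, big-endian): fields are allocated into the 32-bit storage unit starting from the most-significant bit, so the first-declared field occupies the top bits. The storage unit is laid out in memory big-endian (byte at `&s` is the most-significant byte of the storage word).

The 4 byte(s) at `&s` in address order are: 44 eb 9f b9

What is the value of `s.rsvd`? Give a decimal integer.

[0]=0x44 [1]=0xeb [2]=0x9f [3]=0xb9 (big-endian) → word 0x44eb9fb9
cnt:3 @ bit 29 → (0x44eb9fb9>>29)&0x7 = 0x2
len:4 @ bit 25 → (0x44eb9fb9>>25)&0xf = 0x2
flags:8 @ bit 17 → (0x44eb9fb9>>17)&0xff = 0x75
rsvd:4 @ bit 13 → (0x44eb9fb9>>13)&0xf = 0xc  ←
err:13 @ bit 0 → (0x44eb9fb9>>0)&0x1fff = 0x1fb9

12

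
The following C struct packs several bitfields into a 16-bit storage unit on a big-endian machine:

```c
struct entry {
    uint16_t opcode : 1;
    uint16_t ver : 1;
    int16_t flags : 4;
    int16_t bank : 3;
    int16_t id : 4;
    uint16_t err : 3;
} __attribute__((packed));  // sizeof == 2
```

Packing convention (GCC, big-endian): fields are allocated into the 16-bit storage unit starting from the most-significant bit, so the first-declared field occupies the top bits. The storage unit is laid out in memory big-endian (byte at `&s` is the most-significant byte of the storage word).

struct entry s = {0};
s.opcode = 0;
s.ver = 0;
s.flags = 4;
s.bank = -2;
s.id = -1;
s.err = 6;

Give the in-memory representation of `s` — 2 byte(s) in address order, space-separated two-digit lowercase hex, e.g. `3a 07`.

13 7e

opcode (1b) val=0 bits=0x0 at bit 15: 0x0000
ver (1b) val=0 bits=0x0 at bit 14: 0x0000
flags (4b) val=4 bits=0x4 at bit 10: 0x1000
bank (3b) val=-2 bits=0x6 at bit 7: 0x1300
id (4b) val=-1 bits=0xf at bit 3: 0x1378
err (3b) val=6 bits=0x6 at bit 0: 0x137e
word = 0x137e → big-endian bytes:
  [0]=0x13  [1]=0x7e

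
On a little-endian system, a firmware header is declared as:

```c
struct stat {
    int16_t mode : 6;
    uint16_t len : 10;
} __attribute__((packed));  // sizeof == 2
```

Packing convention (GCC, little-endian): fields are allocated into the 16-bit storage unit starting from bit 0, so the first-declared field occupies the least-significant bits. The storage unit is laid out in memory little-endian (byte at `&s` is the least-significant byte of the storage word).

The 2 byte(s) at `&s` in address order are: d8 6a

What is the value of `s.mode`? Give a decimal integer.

[0]=0xd8 [1]=0x6a (little-endian) → word 0x6ad8
mode [0+:6] = (word>>0) & 0x3f = 24  ←
len [6+:10] = (word>>6) & 0x3ff = 427
mode signed 6b, MSB=0: value = 24

24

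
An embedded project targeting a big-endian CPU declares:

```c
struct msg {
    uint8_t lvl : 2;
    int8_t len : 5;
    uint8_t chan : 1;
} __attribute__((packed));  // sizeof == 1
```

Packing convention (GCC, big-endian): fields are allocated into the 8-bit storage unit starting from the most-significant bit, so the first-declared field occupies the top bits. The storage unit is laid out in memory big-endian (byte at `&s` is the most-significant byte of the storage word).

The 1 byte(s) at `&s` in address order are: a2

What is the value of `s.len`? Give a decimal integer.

[0]=0xa2 (big-endian) → word 0xa2
lvl:2 @ bit 6 → (0xa2>>6)&0x3 = 0x2
len:5 @ bit 1 → (0xa2>>1)&0x1f = 0x11  ←
chan:1 @ bit 0 → (0xa2>>0)&0x1 = 0x0
len signed 5b, MSB=1: 17 - 32 = -15

-15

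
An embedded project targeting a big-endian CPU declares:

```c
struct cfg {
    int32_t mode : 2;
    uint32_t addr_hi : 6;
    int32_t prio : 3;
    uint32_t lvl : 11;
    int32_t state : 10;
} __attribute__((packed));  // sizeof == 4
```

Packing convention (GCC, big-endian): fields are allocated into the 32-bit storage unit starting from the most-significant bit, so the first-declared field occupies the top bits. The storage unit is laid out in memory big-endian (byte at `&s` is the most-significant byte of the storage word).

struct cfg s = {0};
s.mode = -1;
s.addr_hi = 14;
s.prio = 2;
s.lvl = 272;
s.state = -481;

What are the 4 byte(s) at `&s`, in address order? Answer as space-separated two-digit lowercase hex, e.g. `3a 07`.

ce 44 42 1f

mode (2b) val=-1 bits=0x3 at bit 30: 0xc0000000
addr_hi (6b) val=14 bits=0xe at bit 24: 0xce000000
prio (3b) val=2 bits=0x2 at bit 21: 0xce400000
lvl (11b) val=272 bits=0x110 at bit 10: 0xce444000
state (10b) val=-481 bits=0x21f at bit 0: 0xce44421f
word = 0xce44421f → big-endian bytes:
  [0]=0xce  [1]=0x44  [2]=0x42  [3]=0x1f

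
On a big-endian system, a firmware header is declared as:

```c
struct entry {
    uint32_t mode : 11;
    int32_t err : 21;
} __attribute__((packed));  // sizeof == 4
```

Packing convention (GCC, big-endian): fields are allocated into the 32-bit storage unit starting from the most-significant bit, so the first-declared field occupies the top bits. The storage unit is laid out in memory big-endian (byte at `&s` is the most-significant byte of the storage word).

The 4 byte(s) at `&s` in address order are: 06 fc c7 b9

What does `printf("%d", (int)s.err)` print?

-211015

[0]=0x06 [1]=0xfc [2]=0xc7 [3]=0xb9 (big-endian) → word 0x06fcc7b9
mode [21+:11] = (word>>21) & 0x7ff = 55
err [0+:21] = (word>>0) & 0x1fffff = 1886137  ←
err signed 21b, MSB=1: 1886137 - 2097152 = -211015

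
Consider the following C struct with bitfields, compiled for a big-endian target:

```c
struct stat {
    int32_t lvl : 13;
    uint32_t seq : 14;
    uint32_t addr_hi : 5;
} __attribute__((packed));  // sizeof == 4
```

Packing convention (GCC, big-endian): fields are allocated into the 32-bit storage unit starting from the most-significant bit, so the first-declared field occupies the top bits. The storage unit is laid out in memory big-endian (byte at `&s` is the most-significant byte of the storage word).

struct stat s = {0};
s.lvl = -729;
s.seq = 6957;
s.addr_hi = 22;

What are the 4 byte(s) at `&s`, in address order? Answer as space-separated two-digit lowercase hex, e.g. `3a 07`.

e9 3b 65 b6

lvl (13b) val=-729 bits=0x1d27 at bit 19: 0xe9380000
seq (14b) val=6957 bits=0x1b2d at bit 5: 0xe93b65a0
addr_hi (5b) val=22 bits=0x16 at bit 0: 0xe93b65b6
word = 0xe93b65b6 → big-endian bytes:
  [0]=0xe9  [1]=0x3b  [2]=0x65  [3]=0xb6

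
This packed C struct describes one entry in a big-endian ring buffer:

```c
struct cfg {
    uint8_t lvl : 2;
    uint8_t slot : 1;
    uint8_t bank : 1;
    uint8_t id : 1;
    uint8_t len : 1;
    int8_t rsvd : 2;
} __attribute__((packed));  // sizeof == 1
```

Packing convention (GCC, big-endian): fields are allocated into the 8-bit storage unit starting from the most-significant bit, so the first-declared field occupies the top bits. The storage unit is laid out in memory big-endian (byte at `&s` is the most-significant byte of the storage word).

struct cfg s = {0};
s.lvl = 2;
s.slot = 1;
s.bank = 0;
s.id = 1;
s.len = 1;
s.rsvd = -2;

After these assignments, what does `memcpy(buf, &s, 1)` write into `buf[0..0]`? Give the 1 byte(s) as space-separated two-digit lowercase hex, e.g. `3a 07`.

lvl:2 = 2 → 0x2 << 6 → word 0x80
slot:1 = 1 → 0x1 << 5 → word 0xa0
bank:1 = 0 → 0x0 << 4 → word 0xa0
id:1 = 1 → 0x1 << 3 → word 0xa8
len:1 = 1 → 0x1 << 2 → word 0xac
rsvd:2 = -2 → 0x2 << 0 → word 0xae
word = 0xae → big-endian bytes:
  [0]=0xae

ae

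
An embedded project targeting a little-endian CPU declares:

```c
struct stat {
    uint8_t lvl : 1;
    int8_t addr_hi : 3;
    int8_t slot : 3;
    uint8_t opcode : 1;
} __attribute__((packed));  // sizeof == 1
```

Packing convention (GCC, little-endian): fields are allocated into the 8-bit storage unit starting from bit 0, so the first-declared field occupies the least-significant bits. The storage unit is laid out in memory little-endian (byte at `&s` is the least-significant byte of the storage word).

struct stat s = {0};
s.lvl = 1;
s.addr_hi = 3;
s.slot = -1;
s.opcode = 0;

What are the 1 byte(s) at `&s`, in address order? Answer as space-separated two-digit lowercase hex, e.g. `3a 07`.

[0+:1] lvl=1 & 0x1 = 0x1; word=0x01
[1+:3] addr_hi=3 & 0x7 = 0x3; word=0x07
[4+:3] slot=-1 & 0x7 = 0x7; word=0x77
[7+:1] opcode=0 & 0x1 = 0x0; word=0x77
word = 0x77 → little-endian bytes:
  [0]=0x77

77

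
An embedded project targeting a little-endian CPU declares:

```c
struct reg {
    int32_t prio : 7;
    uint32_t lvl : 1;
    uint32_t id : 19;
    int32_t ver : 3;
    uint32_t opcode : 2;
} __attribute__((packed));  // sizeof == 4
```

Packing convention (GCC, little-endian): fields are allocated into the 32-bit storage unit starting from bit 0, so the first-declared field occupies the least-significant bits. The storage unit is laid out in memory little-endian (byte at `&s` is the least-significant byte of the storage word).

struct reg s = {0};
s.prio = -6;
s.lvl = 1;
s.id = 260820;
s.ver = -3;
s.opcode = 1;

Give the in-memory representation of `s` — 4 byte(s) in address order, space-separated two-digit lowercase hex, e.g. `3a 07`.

fa d4 fa 6b

[0+:7] prio=-6 & 0x7f = 0x7a; word=0x0000007a
[7+:1] lvl=1 & 0x1 = 0x1; word=0x000000fa
[8+:19] id=260820 & 0x7ffff = 0x3fad4; word=0x03fad4fa
[27+:3] ver=-3 & 0x7 = 0x5; word=0x2bfad4fa
[30+:2] opcode=1 & 0x3 = 0x1; word=0x6bfad4fa
word = 0x6bfad4fa → little-endian bytes:
  [0]=0xfa  [1]=0xd4  [2]=0xfa  [3]=0x6b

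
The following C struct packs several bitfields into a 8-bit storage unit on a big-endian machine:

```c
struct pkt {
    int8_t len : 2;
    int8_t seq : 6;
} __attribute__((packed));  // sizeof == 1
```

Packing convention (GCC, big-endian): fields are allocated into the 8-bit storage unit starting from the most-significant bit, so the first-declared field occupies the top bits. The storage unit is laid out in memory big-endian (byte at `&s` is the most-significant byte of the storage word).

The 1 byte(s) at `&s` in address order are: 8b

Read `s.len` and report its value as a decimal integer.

-2

[0]=0x8b (big-endian) → word 0x8b
len:2 @ bit 6 → (0x8b>>6)&0x3 = 0x2  ←
seq:6 @ bit 0 → (0x8b>>0)&0x3f = 0xb
len signed 2b, MSB=1: 2 - 4 = -2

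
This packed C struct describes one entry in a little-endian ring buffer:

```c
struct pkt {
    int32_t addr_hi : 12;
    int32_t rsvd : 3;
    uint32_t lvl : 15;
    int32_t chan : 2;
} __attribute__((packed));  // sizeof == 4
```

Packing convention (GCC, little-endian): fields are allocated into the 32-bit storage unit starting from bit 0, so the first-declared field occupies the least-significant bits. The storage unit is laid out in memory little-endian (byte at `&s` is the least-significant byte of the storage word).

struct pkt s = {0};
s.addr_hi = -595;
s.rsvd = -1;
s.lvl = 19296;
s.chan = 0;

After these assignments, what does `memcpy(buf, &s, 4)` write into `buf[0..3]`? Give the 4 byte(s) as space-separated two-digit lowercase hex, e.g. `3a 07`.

ad 7d b0 25

addr_hi (12b) val=-595 bits=0xdad at bit 0: 0x00000dad
rsvd (3b) val=-1 bits=0x7 at bit 12: 0x00007dad
lvl (15b) val=19296 bits=0x4b60 at bit 15: 0x25b07dad
chan (2b) val=0 bits=0x0 at bit 30: 0x25b07dad
word = 0x25b07dad → little-endian bytes:
  [0]=0xad  [1]=0x7d  [2]=0xb0  [3]=0x25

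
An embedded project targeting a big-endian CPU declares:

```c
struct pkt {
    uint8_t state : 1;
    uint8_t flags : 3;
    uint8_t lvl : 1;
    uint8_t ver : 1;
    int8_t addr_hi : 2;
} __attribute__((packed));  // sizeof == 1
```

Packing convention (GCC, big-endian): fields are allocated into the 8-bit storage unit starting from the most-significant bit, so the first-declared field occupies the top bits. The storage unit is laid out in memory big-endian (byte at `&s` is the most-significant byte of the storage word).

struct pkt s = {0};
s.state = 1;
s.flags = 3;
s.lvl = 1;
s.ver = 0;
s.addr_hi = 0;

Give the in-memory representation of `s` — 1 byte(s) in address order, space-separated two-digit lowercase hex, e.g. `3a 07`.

state (1b) val=1 bits=0x1 at bit 7: 0x80
flags (3b) val=3 bits=0x3 at bit 4: 0xb0
lvl (1b) val=1 bits=0x1 at bit 3: 0xb8
ver (1b) val=0 bits=0x0 at bit 2: 0xb8
addr_hi (2b) val=0 bits=0x0 at bit 0: 0xb8
word = 0xb8 → big-endian bytes:
  [0]=0xb8

b8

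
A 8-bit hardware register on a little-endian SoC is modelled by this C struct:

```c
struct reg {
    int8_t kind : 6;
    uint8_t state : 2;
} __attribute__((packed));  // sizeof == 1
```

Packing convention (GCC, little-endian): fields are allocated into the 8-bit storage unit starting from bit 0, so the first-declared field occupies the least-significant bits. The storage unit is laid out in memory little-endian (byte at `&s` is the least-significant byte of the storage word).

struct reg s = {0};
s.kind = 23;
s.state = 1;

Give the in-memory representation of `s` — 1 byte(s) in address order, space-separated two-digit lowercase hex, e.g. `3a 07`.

57

[0+:6] kind=23 & 0x3f = 0x17; word=0x17
[6+:2] state=1 & 0x3 = 0x1; word=0x57
word = 0x57 → little-endian bytes:
  [0]=0x57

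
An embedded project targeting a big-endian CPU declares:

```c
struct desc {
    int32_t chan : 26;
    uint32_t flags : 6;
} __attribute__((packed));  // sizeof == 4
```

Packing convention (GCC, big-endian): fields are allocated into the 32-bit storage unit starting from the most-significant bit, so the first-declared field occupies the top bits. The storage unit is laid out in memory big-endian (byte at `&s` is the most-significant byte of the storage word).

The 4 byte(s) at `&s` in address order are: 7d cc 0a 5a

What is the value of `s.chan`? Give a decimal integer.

[0]=0x7d [1]=0xcc [2]=0x0a [3]=0x5a (big-endian) → word 0x7dcc0a5a
chan:26 @ bit 6 → (0x7dcc0a5a>>6)&0x3ffffff = 0x1f73029  ←
flags:6 @ bit 0 → (0x7dcc0a5a>>0)&0x3f = 0x1a
chan signed 26b, MSB=0: value = 32976937

32976937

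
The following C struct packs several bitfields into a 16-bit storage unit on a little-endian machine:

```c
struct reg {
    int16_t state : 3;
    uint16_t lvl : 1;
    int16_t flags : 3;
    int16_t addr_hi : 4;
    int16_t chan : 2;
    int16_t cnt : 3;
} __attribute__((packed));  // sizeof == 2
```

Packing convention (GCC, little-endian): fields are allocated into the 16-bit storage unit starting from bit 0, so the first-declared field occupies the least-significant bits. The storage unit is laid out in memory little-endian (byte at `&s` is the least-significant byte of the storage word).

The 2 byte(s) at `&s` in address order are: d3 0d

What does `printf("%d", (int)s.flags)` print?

[0]=0xd3 [1]=0x0d (little-endian) → word 0x0dd3
state:3 @ bit 0 → (0x0dd3>>0)&0x7 = 0x3
lvl:1 @ bit 3 → (0x0dd3>>3)&0x1 = 0x0
flags:3 @ bit 4 → (0x0dd3>>4)&0x7 = 0x5  ←
addr_hi:4 @ bit 7 → (0x0dd3>>7)&0xf = 0xb
chan:2 @ bit 11 → (0x0dd3>>11)&0x3 = 0x1
cnt:3 @ bit 13 → (0x0dd3>>13)&0x7 = 0x0
flags signed 3b, MSB=1: 5 - 8 = -3

-3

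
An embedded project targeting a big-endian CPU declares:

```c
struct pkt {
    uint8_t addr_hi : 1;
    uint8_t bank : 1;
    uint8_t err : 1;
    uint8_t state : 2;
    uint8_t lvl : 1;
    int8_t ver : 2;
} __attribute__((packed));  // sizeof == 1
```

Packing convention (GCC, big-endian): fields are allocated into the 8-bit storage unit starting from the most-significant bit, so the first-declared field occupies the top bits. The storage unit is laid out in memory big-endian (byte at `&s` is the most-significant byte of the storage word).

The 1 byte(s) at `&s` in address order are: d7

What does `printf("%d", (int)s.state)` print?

2

[0]=0xd7 (big-endian) → word 0xd7
addr_hi:1 @ bit 7 → (0xd7>>7)&0x1 = 0x1
bank:1 @ bit 6 → (0xd7>>6)&0x1 = 0x1
err:1 @ bit 5 → (0xd7>>5)&0x1 = 0x0
state:2 @ bit 3 → (0xd7>>3)&0x3 = 0x2  ←
lvl:1 @ bit 2 → (0xd7>>2)&0x1 = 0x1
ver:2 @ bit 0 → (0xd7>>0)&0x3 = 0x3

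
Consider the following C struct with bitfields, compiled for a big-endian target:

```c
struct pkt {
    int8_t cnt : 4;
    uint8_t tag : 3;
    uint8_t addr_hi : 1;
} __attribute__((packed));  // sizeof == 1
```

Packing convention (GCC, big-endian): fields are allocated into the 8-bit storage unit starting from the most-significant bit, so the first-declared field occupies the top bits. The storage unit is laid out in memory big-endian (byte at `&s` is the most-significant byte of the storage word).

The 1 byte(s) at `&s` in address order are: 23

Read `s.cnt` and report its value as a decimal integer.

2

[0]=0x23 (big-endian) → word 0x23
cnt:4 @ bit 4 → (0x23>>4)&0xf = 0x2  ←
tag:3 @ bit 1 → (0x23>>1)&0x7 = 0x1
addr_hi:1 @ bit 0 → (0x23>>0)&0x1 = 0x1
cnt signed 4b, MSB=0: value = 2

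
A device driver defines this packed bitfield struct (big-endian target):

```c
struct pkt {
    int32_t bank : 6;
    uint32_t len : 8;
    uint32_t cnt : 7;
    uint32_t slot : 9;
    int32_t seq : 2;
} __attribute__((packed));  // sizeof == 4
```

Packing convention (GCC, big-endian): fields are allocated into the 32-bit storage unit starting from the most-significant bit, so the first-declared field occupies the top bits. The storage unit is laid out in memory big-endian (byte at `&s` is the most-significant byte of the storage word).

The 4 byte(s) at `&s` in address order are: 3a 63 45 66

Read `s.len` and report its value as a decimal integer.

[0]=0x3a [1]=0x63 [2]=0x45 [3]=0x66 (big-endian) → word 0x3a634566
bank:6 @ bit 26 → (0x3a634566>>26)&0x3f = 0xe
len:8 @ bit 18 → (0x3a634566>>18)&0xff = 0x98  ←
cnt:7 @ bit 11 → (0x3a634566>>11)&0x7f = 0x68
slot:9 @ bit 2 → (0x3a634566>>2)&0x1ff = 0x159
seq:2 @ bit 0 → (0x3a634566>>0)&0x3 = 0x2

152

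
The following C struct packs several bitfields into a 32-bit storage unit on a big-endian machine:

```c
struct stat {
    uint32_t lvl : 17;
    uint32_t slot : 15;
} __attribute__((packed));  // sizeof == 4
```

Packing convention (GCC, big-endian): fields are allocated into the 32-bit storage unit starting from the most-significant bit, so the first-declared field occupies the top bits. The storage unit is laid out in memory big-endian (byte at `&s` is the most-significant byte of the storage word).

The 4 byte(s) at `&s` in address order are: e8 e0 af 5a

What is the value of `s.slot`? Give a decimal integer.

12122

[0]=0xe8 [1]=0xe0 [2]=0xaf [3]=0x5a (big-endian) → word 0xe8e0af5a
lvl:17 @ bit 15 → (0xe8e0af5a>>15)&0x1ffff = 0x1d1c1
slot:15 @ bit 0 → (0xe8e0af5a>>0)&0x7fff = 0x2f5a  ←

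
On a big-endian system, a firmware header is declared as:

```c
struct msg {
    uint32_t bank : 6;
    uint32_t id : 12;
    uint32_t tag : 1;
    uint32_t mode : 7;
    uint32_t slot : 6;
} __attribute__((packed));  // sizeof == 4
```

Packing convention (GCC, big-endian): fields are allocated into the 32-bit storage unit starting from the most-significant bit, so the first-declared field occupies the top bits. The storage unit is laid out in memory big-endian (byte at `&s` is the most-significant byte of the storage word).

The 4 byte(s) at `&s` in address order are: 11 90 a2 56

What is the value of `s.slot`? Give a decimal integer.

22

[0]=0x11 [1]=0x90 [2]=0xa2 [3]=0x56 (big-endian) → word 0x1190a256
bank [26+:6] = (word>>26) & 0x3f = 4
id [14+:12] = (word>>14) & 0xfff = 1602
tag [13+:1] = (word>>13) & 0x1 = 1
mode [6+:7] = (word>>6) & 0x7f = 9
slot [0+:6] = (word>>0) & 0x3f = 22  ←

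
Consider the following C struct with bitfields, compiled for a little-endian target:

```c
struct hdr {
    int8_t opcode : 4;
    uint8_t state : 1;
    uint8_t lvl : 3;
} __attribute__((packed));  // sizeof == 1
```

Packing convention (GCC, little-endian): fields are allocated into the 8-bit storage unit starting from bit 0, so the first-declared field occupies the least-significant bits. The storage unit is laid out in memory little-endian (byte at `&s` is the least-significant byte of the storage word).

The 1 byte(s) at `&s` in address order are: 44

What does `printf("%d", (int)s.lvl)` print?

[0]=0x44 (little-endian) → word 0x44
opcode:4 @ bit 0 → (0x44>>0)&0xf = 0x4
state:1 @ bit 4 → (0x44>>4)&0x1 = 0x0
lvl:3 @ bit 5 → (0x44>>5)&0x7 = 0x2  ←

2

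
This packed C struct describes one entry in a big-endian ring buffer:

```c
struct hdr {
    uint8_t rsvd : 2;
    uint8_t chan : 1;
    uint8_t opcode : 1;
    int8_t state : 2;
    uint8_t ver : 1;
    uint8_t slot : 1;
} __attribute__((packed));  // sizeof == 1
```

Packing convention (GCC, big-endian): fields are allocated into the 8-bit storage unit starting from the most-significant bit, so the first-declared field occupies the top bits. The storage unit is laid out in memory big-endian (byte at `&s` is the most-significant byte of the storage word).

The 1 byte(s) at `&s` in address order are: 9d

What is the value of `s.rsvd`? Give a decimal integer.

2

[0]=0x9d (big-endian) → word 0x9d
rsvd [6+:2] = (word>>6) & 0x3 = 2  ←
chan [5+:1] = (word>>5) & 0x1 = 0
opcode [4+:1] = (word>>4) & 0x1 = 1
state [2+:2] = (word>>2) & 0x3 = 3
ver [1+:1] = (word>>1) & 0x1 = 0
slot [0+:1] = (word>>0) & 0x1 = 1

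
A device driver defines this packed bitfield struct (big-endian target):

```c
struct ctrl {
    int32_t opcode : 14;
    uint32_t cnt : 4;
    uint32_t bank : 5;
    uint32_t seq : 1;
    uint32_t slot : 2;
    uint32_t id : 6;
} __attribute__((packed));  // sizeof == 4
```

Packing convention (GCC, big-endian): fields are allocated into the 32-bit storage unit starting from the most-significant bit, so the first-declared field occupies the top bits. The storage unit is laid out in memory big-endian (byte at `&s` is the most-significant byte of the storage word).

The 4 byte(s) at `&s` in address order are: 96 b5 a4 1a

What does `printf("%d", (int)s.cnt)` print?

6

[0]=0x96 [1]=0xb5 [2]=0xa4 [3]=0x1a (big-endian) → word 0x96b5a41a
opcode [18+:14] = (word>>18) & 0x3fff = 9645
cnt [14+:4] = (word>>14) & 0xf = 6  ←
bank [9+:5] = (word>>9) & 0x1f = 18
seq [8+:1] = (word>>8) & 0x1 = 0
slot [6+:2] = (word>>6) & 0x3 = 0
id [0+:6] = (word>>0) & 0x3f = 26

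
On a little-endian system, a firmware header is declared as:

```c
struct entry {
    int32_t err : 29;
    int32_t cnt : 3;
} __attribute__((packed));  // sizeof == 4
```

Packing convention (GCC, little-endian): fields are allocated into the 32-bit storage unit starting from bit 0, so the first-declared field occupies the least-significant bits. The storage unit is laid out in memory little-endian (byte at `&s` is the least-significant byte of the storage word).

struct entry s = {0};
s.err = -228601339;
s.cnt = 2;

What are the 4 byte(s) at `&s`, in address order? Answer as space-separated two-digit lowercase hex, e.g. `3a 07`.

[0+:29] err=-228601339 & 0x1fffffff = 0x125fd205; word=0x125fd205
[29+:3] cnt=2 & 0x7 = 0x2; word=0x525fd205
word = 0x525fd205 → little-endian bytes:
  [0]=0x05  [1]=0xd2  [2]=0x5f  [3]=0x52

05 d2 5f 52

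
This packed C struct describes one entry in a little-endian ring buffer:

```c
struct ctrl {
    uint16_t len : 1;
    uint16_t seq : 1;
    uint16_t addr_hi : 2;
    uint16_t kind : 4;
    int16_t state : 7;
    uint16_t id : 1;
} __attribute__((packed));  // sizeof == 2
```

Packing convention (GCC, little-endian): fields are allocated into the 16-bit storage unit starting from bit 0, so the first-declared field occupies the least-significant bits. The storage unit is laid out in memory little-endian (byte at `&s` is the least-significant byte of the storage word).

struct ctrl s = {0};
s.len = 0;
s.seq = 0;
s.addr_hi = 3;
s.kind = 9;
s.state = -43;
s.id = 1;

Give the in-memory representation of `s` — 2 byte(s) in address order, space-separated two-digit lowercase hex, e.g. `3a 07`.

[0+:1] len=0 & 0x1 = 0x0; word=0x0000
[1+:1] seq=0 & 0x1 = 0x0; word=0x0000
[2+:2] addr_hi=3 & 0x3 = 0x3; word=0x000c
[4+:4] kind=9 & 0xf = 0x9; word=0x009c
[8+:7] state=-43 & 0x7f = 0x55; word=0x559c
[15+:1] id=1 & 0x1 = 0x1; word=0xd59c
word = 0xd59c → little-endian bytes:
  [0]=0x9c  [1]=0xd5

9c d5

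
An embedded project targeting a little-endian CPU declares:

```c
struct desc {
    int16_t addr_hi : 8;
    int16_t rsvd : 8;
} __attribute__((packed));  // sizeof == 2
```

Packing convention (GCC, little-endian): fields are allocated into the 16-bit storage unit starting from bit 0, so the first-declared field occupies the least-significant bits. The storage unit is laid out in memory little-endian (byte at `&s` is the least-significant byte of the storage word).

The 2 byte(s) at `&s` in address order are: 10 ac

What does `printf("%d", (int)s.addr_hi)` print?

16

[0]=0x10 [1]=0xac (little-endian) → word 0xac10
addr_hi [0+:8] = (word>>0) & 0xff = 16  ←
rsvd [8+:8] = (word>>8) & 0xff = 172
addr_hi signed 8b, MSB=0: value = 16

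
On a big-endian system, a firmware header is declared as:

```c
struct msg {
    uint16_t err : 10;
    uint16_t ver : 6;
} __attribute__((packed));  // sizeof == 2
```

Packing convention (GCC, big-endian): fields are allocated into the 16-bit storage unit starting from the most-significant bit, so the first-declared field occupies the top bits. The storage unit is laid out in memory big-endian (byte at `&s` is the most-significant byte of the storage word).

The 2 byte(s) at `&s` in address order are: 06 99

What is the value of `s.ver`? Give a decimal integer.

[0]=0x06 [1]=0x99 (big-endian) → word 0x0699
err:10 @ bit 6 → (0x0699>>6)&0x3ff = 0x1a
ver:6 @ bit 0 → (0x0699>>0)&0x3f = 0x19  ←

25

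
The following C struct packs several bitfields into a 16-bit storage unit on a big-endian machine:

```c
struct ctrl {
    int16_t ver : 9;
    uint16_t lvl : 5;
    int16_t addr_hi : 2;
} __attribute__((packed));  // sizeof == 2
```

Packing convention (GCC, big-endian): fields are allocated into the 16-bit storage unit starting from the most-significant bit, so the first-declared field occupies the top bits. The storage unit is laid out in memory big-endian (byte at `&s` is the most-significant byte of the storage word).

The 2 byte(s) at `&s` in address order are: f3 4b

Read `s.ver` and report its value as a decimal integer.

[0]=0xf3 [1]=0x4b (big-endian) → word 0xf34b
ver:9 @ bit 7 → (0xf34b>>7)&0x1ff = 0x1e6  ←
lvl:5 @ bit 2 → (0xf34b>>2)&0x1f = 0x12
addr_hi:2 @ bit 0 → (0xf34b>>0)&0x3 = 0x3
ver signed 9b, MSB=1: 486 - 512 = -26

-26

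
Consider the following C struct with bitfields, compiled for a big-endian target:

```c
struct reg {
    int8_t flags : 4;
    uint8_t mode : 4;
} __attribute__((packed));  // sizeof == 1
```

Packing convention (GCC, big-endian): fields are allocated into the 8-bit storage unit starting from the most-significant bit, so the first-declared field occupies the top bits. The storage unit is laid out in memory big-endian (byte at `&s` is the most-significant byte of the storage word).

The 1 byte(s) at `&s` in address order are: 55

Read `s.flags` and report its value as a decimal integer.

[0]=0x55 (big-endian) → word 0x55
flags [4+:4] = (word>>4) & 0xf = 5  ←
mode [0+:4] = (word>>0) & 0xf = 5
flags signed 4b, MSB=0: value = 5

5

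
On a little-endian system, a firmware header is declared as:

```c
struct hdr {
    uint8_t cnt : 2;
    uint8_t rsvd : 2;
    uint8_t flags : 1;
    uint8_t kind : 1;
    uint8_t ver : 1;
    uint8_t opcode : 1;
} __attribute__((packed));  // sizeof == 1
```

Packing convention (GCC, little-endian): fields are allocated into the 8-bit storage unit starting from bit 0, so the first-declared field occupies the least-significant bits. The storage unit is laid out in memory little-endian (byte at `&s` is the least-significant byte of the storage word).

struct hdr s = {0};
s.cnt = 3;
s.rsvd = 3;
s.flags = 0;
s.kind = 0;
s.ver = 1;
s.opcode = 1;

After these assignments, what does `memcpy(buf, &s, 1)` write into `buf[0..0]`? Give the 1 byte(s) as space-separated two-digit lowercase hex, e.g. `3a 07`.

cf

cnt:2 = 3 → 0x3 << 0 → word 0x03
rsvd:2 = 3 → 0x3 << 2 → word 0x0f
flags:1 = 0 → 0x0 << 4 → word 0x0f
kind:1 = 0 → 0x0 << 5 → word 0x0f
ver:1 = 1 → 0x1 << 6 → word 0x4f
opcode:1 = 1 → 0x1 << 7 → word 0xcf
word = 0xcf → little-endian bytes:
  [0]=0xcf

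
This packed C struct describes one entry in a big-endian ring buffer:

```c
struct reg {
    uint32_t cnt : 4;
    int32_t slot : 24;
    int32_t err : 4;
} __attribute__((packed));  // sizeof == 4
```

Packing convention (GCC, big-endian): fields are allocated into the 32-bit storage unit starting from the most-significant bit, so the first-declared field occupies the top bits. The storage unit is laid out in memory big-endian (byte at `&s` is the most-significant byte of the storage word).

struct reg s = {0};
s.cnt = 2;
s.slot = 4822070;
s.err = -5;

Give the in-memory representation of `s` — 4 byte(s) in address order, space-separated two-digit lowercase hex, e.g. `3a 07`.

24 99 43 6b

[28+:4] cnt=2 & 0xf = 0x2; word=0x20000000
[4+:24] slot=4822070 & 0xffffff = 0x499436; word=0x24994360
[0+:4] err=-5 & 0xf = 0xb; word=0x2499436b
word = 0x2499436b → big-endian bytes:
  [0]=0x24  [1]=0x99  [2]=0x43  [3]=0x6b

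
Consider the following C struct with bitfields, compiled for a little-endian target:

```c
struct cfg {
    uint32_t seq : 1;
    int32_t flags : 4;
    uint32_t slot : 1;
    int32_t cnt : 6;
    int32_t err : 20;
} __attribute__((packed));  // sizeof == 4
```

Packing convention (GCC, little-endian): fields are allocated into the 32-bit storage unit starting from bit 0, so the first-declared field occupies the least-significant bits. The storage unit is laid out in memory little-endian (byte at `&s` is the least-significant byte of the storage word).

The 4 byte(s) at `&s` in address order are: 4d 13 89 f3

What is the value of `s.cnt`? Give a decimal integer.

[0]=0x4d [1]=0x13 [2]=0x89 [3]=0xf3 (little-endian) → word 0xf389134d
seq [0+:1] = (word>>0) & 0x1 = 1
flags [1+:4] = (word>>1) & 0xf = 6
slot [5+:1] = (word>>5) & 0x1 = 0
cnt [6+:6] = (word>>6) & 0x3f = 13  ←
err [12+:20] = (word>>12) & 0xfffff = 997521
cnt signed 6b, MSB=0: value = 13

13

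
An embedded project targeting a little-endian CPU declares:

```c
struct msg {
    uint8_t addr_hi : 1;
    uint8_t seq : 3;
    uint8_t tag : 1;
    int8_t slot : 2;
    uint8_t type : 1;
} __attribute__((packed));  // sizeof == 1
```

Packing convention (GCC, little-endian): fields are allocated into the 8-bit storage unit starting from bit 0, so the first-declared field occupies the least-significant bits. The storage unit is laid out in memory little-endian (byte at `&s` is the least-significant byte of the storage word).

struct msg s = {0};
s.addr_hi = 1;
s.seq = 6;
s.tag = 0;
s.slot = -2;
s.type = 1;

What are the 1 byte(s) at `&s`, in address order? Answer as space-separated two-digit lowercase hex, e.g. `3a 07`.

[0+:1] addr_hi=1 & 0x1 = 0x1; word=0x01
[1+:3] seq=6 & 0x7 = 0x6; word=0x0d
[4+:1] tag=0 & 0x1 = 0x0; word=0x0d
[5+:2] slot=-2 & 0x3 = 0x2; word=0x4d
[7+:1] type=1 & 0x1 = 0x1; word=0xcd
word = 0xcd → little-endian bytes:
  [0]=0xcd

cd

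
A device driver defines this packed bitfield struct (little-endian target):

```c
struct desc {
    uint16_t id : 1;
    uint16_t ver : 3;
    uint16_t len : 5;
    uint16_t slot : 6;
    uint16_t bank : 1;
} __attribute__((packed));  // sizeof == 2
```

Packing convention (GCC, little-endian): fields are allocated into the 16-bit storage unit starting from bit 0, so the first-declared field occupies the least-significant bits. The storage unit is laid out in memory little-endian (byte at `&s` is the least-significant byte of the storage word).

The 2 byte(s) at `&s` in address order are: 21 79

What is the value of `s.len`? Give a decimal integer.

18

[0]=0x21 [1]=0x79 (little-endian) → word 0x7921
id:1 @ bit 0 → (0x7921>>0)&0x1 = 0x1
ver:3 @ bit 1 → (0x7921>>1)&0x7 = 0x0
len:5 @ bit 4 → (0x7921>>4)&0x1f = 0x12  ←
slot:6 @ bit 9 → (0x7921>>9)&0x3f = 0x3c
bank:1 @ bit 15 → (0x7921>>15)&0x1 = 0x0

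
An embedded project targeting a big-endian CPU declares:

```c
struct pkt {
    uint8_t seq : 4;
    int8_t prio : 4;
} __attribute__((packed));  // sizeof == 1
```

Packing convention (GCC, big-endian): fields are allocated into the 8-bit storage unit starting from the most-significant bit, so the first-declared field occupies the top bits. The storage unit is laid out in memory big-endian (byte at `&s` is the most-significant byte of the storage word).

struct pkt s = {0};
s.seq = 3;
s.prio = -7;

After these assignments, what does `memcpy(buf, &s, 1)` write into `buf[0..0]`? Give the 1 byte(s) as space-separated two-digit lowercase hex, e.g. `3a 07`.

seq:4 = 3 → 0x3 << 4 → word 0x30
prio:4 = -7 → 0x9 << 0 → word 0x39
word = 0x39 → big-endian bytes:
  [0]=0x39

39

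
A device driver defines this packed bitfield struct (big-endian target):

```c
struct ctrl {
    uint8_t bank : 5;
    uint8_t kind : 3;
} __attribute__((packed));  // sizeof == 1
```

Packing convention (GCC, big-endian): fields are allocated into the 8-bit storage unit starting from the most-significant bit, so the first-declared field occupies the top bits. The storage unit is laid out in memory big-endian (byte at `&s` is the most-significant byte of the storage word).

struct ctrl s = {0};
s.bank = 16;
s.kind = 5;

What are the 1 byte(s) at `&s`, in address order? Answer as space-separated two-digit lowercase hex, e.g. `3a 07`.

bank (5b) val=16 bits=0x10 at bit 3: 0x80
kind (3b) val=5 bits=0x5 at bit 0: 0x85
word = 0x85 → big-endian bytes:
  [0]=0x85

85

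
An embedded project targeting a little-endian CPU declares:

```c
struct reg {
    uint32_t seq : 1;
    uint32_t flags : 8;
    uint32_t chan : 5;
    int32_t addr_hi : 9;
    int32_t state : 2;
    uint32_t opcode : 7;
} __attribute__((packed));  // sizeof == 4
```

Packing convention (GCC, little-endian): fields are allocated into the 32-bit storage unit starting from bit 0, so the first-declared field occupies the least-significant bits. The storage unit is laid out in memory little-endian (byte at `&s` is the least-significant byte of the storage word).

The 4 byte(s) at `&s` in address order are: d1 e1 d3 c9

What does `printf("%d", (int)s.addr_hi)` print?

-177

[0]=0xd1 [1]=0xe1 [2]=0xd3 [3]=0xc9 (little-endian) → word 0xc9d3e1d1
seq:1 @ bit 0 → (0xc9d3e1d1>>0)&0x1 = 0x1
flags:8 @ bit 1 → (0xc9d3e1d1>>1)&0xff = 0xe8
chan:5 @ bit 9 → (0xc9d3e1d1>>9)&0x1f = 0x10
addr_hi:9 @ bit 14 → (0xc9d3e1d1>>14)&0x1ff = 0x14f  ←
state:2 @ bit 23 → (0xc9d3e1d1>>23)&0x3 = 0x3
opcode:7 @ bit 25 → (0xc9d3e1d1>>25)&0x7f = 0x64
addr_hi signed 9b, MSB=1: 335 - 512 = -177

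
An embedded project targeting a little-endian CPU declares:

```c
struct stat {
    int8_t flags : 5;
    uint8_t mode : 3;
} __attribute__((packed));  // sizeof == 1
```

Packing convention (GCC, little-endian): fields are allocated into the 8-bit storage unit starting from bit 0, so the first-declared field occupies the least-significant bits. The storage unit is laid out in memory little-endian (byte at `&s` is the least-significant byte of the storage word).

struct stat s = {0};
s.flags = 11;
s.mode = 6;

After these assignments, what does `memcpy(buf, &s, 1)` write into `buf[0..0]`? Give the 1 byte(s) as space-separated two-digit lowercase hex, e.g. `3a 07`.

flags (5b) val=11 bits=0xb at bit 0: 0x0b
mode (3b) val=6 bits=0x6 at bit 5: 0xcb
word = 0xcb → little-endian bytes:
  [0]=0xcb

cb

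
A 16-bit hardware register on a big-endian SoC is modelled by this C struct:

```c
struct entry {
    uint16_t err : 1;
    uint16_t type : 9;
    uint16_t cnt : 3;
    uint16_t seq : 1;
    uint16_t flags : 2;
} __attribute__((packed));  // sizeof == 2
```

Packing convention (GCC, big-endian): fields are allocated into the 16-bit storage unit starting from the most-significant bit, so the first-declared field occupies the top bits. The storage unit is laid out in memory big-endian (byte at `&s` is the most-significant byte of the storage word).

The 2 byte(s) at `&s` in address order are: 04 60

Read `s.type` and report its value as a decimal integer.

[0]=0x04 [1]=0x60 (big-endian) → word 0x0460
err [15+:1] = (word>>15) & 0x1 = 0
type [6+:9] = (word>>6) & 0x1ff = 17  ←
cnt [3+:3] = (word>>3) & 0x7 = 4
seq [2+:1] = (word>>2) & 0x1 = 0
flags [0+:2] = (word>>0) & 0x3 = 0

17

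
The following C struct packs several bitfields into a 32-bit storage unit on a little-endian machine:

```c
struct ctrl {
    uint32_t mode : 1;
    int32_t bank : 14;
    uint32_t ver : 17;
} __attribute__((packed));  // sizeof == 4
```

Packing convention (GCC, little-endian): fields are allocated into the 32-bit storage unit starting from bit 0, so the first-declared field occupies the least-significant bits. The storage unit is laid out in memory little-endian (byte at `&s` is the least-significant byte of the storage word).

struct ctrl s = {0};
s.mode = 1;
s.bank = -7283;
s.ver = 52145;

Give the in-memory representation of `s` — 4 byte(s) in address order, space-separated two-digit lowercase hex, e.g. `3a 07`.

[0+:1] mode=1 & 0x1 = 0x1; word=0x00000001
[1+:14] bank=-7283 & 0x3fff = 0x238d; word=0x0000471b
[15+:17] ver=52145 & 0x1ffff = 0xcbb1; word=0x65d8c71b
word = 0x65d8c71b → little-endian bytes:
  [0]=0x1b  [1]=0xc7  [2]=0xd8  [3]=0x65

1b c7 d8 65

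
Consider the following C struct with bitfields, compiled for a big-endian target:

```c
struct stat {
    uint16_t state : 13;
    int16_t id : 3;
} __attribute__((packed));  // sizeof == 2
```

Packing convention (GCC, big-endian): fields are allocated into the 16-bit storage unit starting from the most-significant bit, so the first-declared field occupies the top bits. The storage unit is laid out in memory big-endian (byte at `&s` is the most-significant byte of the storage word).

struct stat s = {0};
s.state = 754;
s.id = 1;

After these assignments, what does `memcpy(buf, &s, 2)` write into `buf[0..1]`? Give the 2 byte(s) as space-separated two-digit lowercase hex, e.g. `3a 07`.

17 91

state (13b) val=754 bits=0x2f2 at bit 3: 0x1790
id (3b) val=1 bits=0x1 at bit 0: 0x1791
word = 0x1791 → big-endian bytes:
  [0]=0x17  [1]=0x91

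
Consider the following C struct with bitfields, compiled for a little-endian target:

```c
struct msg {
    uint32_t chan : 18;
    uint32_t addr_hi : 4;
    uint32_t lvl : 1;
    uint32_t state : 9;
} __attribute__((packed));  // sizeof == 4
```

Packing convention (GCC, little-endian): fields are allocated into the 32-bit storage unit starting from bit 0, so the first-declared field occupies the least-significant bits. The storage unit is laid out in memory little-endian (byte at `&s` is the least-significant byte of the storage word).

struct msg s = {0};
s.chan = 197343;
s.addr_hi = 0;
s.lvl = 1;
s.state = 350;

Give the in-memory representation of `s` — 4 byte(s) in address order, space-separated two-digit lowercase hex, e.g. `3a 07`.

chan:18 = 197343 → 0x302df << 0 → word 0x000302df
addr_hi:4 = 0 → 0x0 << 18 → word 0x000302df
lvl:1 = 1 → 0x1 << 22 → word 0x004302df
state:9 = 350 → 0x15e << 23 → word 0xaf4302df
word = 0xaf4302df → little-endian bytes:
  [0]=0xdf  [1]=0x02  [2]=0x43  [3]=0xaf

df 02 43 af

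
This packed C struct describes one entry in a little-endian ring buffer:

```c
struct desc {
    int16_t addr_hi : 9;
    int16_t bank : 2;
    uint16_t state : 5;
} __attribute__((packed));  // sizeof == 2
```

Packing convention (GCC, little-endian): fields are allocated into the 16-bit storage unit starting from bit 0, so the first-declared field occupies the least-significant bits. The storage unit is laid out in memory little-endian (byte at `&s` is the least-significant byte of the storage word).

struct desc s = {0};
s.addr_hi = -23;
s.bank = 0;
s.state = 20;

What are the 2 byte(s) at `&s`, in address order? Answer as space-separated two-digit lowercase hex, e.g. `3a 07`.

e9 a1

addr_hi:9 = -23 → 0x1e9 << 0 → word 0x01e9
bank:2 = 0 → 0x0 << 9 → word 0x01e9
state:5 = 20 → 0x14 << 11 → word 0xa1e9
word = 0xa1e9 → little-endian bytes:
  [0]=0xe9  [1]=0xa1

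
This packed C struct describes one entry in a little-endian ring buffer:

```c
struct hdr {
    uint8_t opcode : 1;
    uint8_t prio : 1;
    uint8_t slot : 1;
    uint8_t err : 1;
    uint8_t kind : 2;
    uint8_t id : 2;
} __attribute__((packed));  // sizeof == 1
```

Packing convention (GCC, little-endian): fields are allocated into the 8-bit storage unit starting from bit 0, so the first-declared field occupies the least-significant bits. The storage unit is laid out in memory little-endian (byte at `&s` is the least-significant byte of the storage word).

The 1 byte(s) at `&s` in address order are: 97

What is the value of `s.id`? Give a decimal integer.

[0]=0x97 (little-endian) → word 0x97
opcode [0+:1] = (word>>0) & 0x1 = 1
prio [1+:1] = (word>>1) & 0x1 = 1
slot [2+:1] = (word>>2) & 0x1 = 1
err [3+:1] = (word>>3) & 0x1 = 0
kind [4+:2] = (word>>4) & 0x3 = 1
id [6+:2] = (word>>6) & 0x3 = 2  ←

2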